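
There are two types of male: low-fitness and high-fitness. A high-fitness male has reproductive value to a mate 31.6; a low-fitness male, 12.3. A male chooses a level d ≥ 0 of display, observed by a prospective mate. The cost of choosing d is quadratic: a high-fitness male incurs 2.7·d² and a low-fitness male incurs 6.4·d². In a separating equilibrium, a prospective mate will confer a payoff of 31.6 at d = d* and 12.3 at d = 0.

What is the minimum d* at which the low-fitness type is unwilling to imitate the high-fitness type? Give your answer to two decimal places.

1.74

The low-fitness type at d = 0 receives 12.3; imitating at d* yields 31.6 − 6.4·d*².
Indifference: 12.3 = 31.6 − 6.4·d*², so d*² = (31.6 − 12.3) / 6.4 ≈ 3.0156.
d* = √3.0156 ≈ 1.74.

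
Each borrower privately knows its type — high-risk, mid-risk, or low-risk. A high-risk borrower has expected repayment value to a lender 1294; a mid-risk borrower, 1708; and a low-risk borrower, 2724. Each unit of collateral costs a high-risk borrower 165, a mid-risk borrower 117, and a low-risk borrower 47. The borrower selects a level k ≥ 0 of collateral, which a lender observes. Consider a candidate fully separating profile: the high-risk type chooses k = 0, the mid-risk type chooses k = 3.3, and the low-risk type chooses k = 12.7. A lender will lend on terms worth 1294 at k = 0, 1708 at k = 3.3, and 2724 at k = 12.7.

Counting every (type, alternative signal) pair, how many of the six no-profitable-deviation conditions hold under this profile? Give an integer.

High-risk (own payoff 1294): to k=3.3 gives 1708 − 165×3.3 = 1163.5 → no gain ✓; to k=12.7 gives 2724 − 165×12.7 = 628.5 → no gain ✓.
Low-risk (own payoff 2724 − 47×12.7 = 2127.1): to k=0 gives 1294 → no gain ✓; to k=3.3 gives 1708 − 47×3.3 = 1552.9 → no gain ✓.
Mid-risk (own payoff 1708 − 117×3.3 = 1321.9): to k=0 gives 1294 → no gain ✓; to k=12.7 gives 2724 − 117×12.7 = 1238.1 → no gain ✓.
6 of the 6 constraints hold; this profile is a separating equilibrium.

6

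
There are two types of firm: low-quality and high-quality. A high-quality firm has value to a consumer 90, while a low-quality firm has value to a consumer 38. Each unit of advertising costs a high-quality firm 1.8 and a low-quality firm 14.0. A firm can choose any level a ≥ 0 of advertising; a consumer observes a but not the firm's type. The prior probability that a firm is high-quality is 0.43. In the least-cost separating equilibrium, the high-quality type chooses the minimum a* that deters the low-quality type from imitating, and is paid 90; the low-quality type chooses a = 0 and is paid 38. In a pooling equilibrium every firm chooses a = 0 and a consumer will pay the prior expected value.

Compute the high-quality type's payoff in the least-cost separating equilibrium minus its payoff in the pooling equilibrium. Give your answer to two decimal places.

Least-cost separating signal: a* solves 38 = 90 − 14.0·a*, so a* = (90 − 38)/14.0 ≈ 3.7143.
High-quality type's separating payoff: 90 − 1.8 × a* = 90 − 1.8 × (90 − 38)/14.0 = 90 − 93.6/14.0 ≈ 83.3143.
Pooling payoff: 0.43 × 90 + 0.57 × 38 = 60.36.
Difference: 83.3143 − 60.36 = 22.9543, i.e. 22.95 to two decimal places.
The high-quality type prefers to separate.

22.95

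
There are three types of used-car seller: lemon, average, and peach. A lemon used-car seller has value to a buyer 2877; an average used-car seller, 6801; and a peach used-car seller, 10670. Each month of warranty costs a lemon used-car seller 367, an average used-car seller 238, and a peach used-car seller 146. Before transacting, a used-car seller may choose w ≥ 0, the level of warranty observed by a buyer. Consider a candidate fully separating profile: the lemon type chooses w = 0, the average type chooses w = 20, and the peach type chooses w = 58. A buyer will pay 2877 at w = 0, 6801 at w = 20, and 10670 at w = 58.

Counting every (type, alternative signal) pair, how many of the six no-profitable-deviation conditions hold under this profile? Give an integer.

Peach (own payoff 10670 − 146×58 = 2202): to w=0 gives 2877 → profitable ✗; to w=20 gives 6801 − 146×20 = 3881 → profitable ✗.
Average (own payoff 6801 − 238×20 = 2041): to w=0 gives 2877 → profitable ✗; to w=58 gives 10670 − 238×58 = -3134 → no gain ✓.
Lemon (own payoff 2877): to w=20 gives 6801 − 367×20 = -539 → no gain ✓; to w=58 gives 10670 − 367×58 = -10616 → no gain ✓.
3 of the 6 constraints hold; not an equilibrium.

3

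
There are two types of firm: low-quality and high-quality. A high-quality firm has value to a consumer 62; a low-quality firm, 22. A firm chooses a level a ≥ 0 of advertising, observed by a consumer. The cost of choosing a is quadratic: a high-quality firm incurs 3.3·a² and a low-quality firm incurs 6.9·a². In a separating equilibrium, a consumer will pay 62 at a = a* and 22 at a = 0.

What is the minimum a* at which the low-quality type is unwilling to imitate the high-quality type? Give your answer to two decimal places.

2.41

The low-quality type at a = 0 receives 22; imitating at a* yields 62 − 6.9·a*².
Indifference: 22 = 62 − 6.9·a*², so a*² = (62 − 22) / 6.9 ≈ 5.7971.
a* = √5.7971 ≈ 2.41.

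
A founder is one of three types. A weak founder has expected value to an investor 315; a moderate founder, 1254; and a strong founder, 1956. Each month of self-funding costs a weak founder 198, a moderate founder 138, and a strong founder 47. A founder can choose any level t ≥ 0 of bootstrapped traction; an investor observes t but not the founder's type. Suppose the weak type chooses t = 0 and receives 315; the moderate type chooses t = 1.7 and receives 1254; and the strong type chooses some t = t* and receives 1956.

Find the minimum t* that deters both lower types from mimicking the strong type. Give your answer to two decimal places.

8.29

Weak type (on-path payoff 315) won't mimic when 315 ≥ 1956 − 198·t*, i.e. t* ≥ 8.29.
Moderate type (on-path payoff 1254 − 138×1.7 = 1019.4) won't mimic when 1019.4 ≥ 1956 − 138·t*, i.e. t* ≥ 6.79.
Both must hold, so t* = max(8.29, 6.79) = 8.29. The weak type's constraint binds.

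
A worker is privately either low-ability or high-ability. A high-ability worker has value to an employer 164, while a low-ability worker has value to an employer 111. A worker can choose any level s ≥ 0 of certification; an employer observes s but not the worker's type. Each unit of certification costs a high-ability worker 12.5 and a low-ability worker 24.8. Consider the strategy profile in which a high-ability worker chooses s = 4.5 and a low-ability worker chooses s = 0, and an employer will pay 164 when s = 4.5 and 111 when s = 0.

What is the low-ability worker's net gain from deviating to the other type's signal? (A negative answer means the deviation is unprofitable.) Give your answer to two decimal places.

Playing s = 0 the low-ability worker receives 111.
Deviating to s = 4.5 brings payment 164 at cost 24.8 × 4.5 = 111.6, netting 52.4.
Gain from deviating: 52.4 − 111 = -58.60.
The gain is negative, so the low-ability type's incentive-compatibility constraint is satisfied.

-58.60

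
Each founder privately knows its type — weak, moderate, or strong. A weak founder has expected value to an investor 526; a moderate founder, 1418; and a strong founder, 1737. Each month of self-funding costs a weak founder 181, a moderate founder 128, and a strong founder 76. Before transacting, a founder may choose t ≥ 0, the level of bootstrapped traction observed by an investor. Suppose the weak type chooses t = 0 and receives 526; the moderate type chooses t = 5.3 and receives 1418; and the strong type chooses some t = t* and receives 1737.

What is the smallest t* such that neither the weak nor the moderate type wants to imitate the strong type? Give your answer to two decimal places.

7.79

Moderate type (on-path payoff 1418 − 128×5.3 = 739.6) won't mimic when 739.6 ≥ 1737 − 128·t*, i.e. t* ≥ 7.79.
Weak type (on-path payoff 526) won't mimic when 526 ≥ 1737 − 181·t*, i.e. t* ≥ 6.69.
Both must hold, so t* = max(6.69, 7.79) = 7.79. The moderate type's constraint binds.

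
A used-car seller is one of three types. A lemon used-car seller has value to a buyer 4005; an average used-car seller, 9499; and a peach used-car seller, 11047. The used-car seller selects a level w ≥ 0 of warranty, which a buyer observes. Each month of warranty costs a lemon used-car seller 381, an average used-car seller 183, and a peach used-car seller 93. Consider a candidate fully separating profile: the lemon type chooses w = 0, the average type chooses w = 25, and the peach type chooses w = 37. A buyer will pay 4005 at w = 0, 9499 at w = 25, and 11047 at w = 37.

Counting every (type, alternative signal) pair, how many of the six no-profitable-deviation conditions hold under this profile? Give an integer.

Average (own payoff 9499 − 183×25 = 4924): to w=0 gives 4005 → no gain ✓; to w=37 gives 11047 − 183×37 = 4276 → no gain ✓.
Peach (own payoff 11047 − 93×37 = 7606): to w=0 gives 4005 → no gain ✓; to w=25 gives 9499 − 93×25 = 7174 → no gain ✓.
Lemon (own payoff 4005): to w=25 gives 9499 − 381×25 = -26 → no gain ✓; to w=37 gives 11047 − 381×37 = -3050 → no gain ✓.
6 of the 6 constraints hold; this profile is a separating equilibrium.

6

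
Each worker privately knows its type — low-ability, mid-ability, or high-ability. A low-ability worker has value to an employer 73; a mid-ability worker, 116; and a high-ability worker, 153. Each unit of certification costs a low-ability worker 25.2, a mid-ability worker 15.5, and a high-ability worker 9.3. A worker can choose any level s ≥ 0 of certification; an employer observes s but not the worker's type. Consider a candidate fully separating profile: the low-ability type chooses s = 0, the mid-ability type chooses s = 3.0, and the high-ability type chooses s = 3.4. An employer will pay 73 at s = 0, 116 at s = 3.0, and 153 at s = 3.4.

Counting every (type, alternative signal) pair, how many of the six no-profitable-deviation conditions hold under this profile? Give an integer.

Low-ability (own payoff 73): to s=3.0 gives 116 − 25.2×3.0 = 40.4 → no gain ✓; to s=3.4 gives 153 − 25.2×3.4 = 67.32 → no gain ✓.
Mid-ability (own payoff 116 − 15.5×3.0 = 69.5): to s=0 gives 73 → profitable ✗; to s=3.4 gives 153 − 15.5×3.4 = 100.3 → profitable ✗.
High-ability (own payoff 153 − 9.3×3.4 = 121.38): to s=0 gives 73 → no gain ✓; to s=3.0 gives 116 − 9.3×3.0 = 88.1 → no gain ✓.
4 of the 6 constraints hold; not an equilibrium.

4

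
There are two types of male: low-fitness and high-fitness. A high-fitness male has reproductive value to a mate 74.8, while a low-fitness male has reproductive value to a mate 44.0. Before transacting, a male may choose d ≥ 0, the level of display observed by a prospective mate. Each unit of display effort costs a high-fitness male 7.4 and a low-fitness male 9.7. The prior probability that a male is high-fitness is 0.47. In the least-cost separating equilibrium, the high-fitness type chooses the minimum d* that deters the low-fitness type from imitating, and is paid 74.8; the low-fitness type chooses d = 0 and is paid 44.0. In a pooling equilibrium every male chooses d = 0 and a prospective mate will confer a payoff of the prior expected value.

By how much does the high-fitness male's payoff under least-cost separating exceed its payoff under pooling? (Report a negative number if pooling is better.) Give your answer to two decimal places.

-7.17

Least-cost separating signal: d* solves 44.0 = 74.8 − 9.7·d*, so d* = (74.8 − 44.0)/9.7 ≈ 3.1753.
High-fitness type's separating payoff: 74.8 − 7.4 × d* = 74.8 − 7.4 × (74.8 − 44.0)/9.7 = 74.8 − 227.92/9.7 ≈ 51.3031.
Pooling payoff: 0.47 × 74.8 + 0.53 × 44.0 = 58.476.
Difference: 51.3031 − 58.476 = -7.1729, i.e. -7.17 to two decimal places.
The high-fitness type would prefer the pooling outcome.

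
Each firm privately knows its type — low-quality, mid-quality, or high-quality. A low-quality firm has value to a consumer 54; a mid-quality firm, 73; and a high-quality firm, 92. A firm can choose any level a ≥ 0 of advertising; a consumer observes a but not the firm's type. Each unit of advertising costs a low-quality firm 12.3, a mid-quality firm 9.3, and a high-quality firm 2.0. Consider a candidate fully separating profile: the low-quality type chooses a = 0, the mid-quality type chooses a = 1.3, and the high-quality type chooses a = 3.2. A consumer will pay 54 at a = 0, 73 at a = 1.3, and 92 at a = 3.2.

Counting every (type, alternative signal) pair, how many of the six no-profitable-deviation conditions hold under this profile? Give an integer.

Mid-quality (own payoff 73 − 9.3×1.3 = 60.91): to a=0 gives 54 → no gain ✓; to a=3.2 gives 92 − 9.3×3.2 = 62.24 → profitable ✗.
High-quality (own payoff 92 − 2.0×3.2 = 85.6): to a=0 gives 54 → no gain ✓; to a=1.3 gives 73 − 2.0×1.3 = 70.4 → no gain ✓.
Low-quality (own payoff 54): to a=1.3 gives 73 − 12.3×1.3 = 57.01 → profitable ✗; to a=3.2 gives 92 − 12.3×3.2 = 52.64 → no gain ✓.
4 of the 6 constraints hold; not an equilibrium.

4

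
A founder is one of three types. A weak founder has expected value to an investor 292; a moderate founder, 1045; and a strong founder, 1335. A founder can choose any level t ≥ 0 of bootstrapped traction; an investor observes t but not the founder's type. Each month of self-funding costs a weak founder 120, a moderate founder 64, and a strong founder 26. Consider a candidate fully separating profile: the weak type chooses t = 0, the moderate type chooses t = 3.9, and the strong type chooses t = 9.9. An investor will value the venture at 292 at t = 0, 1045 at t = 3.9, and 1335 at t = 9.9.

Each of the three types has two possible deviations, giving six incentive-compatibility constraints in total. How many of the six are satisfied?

Weak (own payoff 292): to t=3.9 gives 1045 − 120×3.9 = 577 → profitable ✗; to t=9.9 gives 1335 − 120×9.9 = 147 → no gain ✓.
Moderate (own payoff 1045 − 64×3.9 = 795.4): to t=0 gives 292 → no gain ✓; to t=9.9 gives 1335 − 64×9.9 = 701.4 → no gain ✓.
Strong (own payoff 1335 − 26×9.9 = 1077.6): to t=0 gives 292 → no gain ✓; to t=3.9 gives 1045 − 26×3.9 = 943.6 → no gain ✓.
5 of the 6 constraints hold; not an equilibrium.

5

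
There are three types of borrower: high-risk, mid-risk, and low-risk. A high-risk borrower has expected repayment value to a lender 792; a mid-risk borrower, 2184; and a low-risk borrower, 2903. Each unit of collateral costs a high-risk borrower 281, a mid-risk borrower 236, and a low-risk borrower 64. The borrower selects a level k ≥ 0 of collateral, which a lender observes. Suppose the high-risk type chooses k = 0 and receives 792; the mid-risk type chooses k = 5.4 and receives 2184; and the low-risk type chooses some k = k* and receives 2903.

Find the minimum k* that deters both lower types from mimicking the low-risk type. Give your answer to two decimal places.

8.45

Mid-risk type (on-path payoff 2184 − 236×5.4 = 909.6) won't mimic when 909.6 ≥ 2903 − 236·k*, i.e. k* ≥ 8.45.
High-risk type (on-path payoff 792) won't mimic when 792 ≥ 2903 − 281·k*, i.e. k* ≥ 7.51.
Both must hold, so k* = max(7.51, 8.45) = 8.45. The mid-risk type's constraint binds.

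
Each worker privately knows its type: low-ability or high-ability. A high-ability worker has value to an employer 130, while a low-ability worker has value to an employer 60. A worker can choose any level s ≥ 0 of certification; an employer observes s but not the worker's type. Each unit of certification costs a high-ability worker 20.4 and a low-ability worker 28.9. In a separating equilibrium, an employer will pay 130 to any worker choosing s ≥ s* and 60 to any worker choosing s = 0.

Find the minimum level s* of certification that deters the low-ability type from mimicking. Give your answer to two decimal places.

A low-ability worker choosing s = 0 receives 60.
Imitating at s* instead would pay 130 at cost 28.9·s*, netting 130 − 28.9·s*.
Indifference: 60 = 130 − 28.9·s*, so s* = (130 − 60) / 28.9 ≈ 2.42.
At s* the low-ability type's incentive constraint just binds; the high-ability type strictly prefers s* since its per-unit cost is lower.

2.42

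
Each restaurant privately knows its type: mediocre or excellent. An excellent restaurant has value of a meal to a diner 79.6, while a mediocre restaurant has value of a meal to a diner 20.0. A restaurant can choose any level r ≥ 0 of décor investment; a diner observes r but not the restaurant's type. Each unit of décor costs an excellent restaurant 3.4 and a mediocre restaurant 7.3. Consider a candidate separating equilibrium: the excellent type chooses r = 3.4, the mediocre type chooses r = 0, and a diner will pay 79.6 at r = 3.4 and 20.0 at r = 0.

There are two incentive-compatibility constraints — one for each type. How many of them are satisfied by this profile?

Excellent type: signal → 79.6 − 3.4 × 3.4 = 68.04; deviate to 0 → 20.0. IC holds (68.04 ≥ 20.0).
Mediocre type: stay at 0 → 20.0; mimic → 79.6 − 7.3 × 3.4 = 54.78. IC fails (20.0 < 54.78).
1 of 2 constraints hold, so this profile is not an equilibrium.

1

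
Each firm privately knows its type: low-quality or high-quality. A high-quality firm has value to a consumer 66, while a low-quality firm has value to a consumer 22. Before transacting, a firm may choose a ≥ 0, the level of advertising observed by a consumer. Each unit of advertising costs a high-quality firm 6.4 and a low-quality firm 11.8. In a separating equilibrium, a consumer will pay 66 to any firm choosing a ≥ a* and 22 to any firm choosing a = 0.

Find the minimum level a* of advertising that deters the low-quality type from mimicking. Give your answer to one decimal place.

A low-quality firm choosing a = 0 receives 22.
Imitating at a* instead would pay 66 at cost 11.8·a*, netting 66 − 11.8·a*.
Indifference: 22 = 66 − 11.8·a*, so a* = (66 − 22) / 11.8 ≈ 3.7.
This is the low-quality type's binding incentive-compatibility constraint; any a ≥ 3.7 sustains separation on that side.

3.7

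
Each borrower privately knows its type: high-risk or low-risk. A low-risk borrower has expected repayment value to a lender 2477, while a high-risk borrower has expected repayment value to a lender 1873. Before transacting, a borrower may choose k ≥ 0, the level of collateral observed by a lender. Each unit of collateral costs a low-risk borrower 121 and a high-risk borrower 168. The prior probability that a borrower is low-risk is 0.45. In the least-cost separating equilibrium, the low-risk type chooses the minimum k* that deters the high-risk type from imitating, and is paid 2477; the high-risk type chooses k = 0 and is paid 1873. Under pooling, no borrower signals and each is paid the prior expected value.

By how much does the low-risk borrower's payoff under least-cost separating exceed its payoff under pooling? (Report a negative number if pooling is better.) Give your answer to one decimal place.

Least-cost separating signal: k* solves 1873 = 2477 − 168·k*, so k* = (2477 − 1873)/168 ≈ 3.5952.
Low-risk type's separating payoff: 2477 − 121 × k* = 2477 − 121 × (2477 − 1873)/168 = 2477 − 73084/168 ≈ 2041.976.
Pooling payoff: 0.45 × 2477 + 0.55 × 1873 = 2144.8.
Difference: 2041.976 − 2144.8 = -102.824, i.e. -102.8 to one decimal place.
The low-risk type would prefer the pooling outcome.

-102.8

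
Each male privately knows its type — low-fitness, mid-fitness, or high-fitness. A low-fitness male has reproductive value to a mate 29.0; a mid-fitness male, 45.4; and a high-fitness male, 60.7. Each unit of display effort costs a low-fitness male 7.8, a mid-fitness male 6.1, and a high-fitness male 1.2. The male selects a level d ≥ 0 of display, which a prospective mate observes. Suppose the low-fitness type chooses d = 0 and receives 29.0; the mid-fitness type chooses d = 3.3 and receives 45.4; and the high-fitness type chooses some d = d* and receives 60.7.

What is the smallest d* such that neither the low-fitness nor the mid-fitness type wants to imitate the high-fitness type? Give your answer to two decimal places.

5.81

Low-fitness type (on-path payoff 29.0) won't mimic when 29.0 ≥ 60.7 − 7.8·d*, i.e. d* ≥ 4.06.
Mid-fitness type (on-path payoff 45.4 − 6.1×3.3 = 25.27) won't mimic when 25.27 ≥ 60.7 − 6.1·d*, i.e. d* ≥ 5.81.
Both must hold, so d* = max(4.06, 5.81) = 5.81. The mid-fitness type's constraint binds.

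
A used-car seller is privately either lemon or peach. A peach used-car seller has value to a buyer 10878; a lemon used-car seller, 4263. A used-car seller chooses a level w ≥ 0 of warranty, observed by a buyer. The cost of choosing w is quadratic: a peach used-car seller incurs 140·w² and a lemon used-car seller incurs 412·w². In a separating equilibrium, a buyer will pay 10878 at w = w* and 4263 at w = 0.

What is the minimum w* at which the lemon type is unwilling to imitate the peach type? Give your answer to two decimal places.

The lemon type at w = 0 receives 4263; imitating at w* yields 10878 − 412·w*².
Indifference: 4263 = 10878 − 412·w*², so w*² = (10878 − 4263) / 412 ≈ 16.0558.
w* = √16.0558 ≈ 4.01.

4.01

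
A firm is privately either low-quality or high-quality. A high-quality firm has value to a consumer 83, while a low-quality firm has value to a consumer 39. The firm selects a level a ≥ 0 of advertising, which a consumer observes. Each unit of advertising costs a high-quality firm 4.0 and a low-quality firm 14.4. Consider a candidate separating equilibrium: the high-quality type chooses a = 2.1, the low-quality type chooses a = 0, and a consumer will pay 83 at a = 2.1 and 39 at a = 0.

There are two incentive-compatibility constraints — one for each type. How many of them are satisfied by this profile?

1

Low-quality type: stay at 0 → 39; mimic → 83 − 14.4 × 2.1 = 52.76. IC fails (39 < 52.76).
High-quality type: signal → 83 − 4.0 × 2.1 = 74.6; deviate to 0 → 39. IC holds (74.6 ≥ 39).
1 of 2 constraints hold, so this profile is not an equilibrium.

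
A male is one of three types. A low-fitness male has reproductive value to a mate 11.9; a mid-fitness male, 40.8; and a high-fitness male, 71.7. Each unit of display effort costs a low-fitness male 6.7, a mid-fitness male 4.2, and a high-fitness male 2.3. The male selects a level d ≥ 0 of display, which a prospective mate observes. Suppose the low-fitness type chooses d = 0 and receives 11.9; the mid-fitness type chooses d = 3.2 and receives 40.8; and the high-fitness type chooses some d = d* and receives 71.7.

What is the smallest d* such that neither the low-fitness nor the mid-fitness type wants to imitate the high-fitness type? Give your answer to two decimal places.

Low-fitness type (on-path payoff 11.9) won't mimic when 11.9 ≥ 71.7 − 6.7·d*, i.e. d* ≥ 8.93.
Mid-fitness type (on-path payoff 40.8 − 4.2×3.2 = 27.36) won't mimic when 27.36 ≥ 71.7 − 4.2·d*, i.e. d* ≥ 10.56.
Both must hold, so d* = max(8.93, 10.56) = 10.56. The mid-fitness type's constraint binds.

10.56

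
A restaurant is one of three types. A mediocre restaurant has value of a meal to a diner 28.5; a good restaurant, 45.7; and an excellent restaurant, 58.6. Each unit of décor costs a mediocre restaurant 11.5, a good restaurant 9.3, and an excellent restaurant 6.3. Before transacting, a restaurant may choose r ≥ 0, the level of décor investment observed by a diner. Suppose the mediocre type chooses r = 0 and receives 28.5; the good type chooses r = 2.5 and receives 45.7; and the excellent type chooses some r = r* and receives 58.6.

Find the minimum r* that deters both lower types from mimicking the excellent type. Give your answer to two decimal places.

Good type (on-path payoff 45.7 − 9.3×2.5 = 22.45) won't mimic when 22.45 ≥ 58.6 − 9.3·r*, i.e. r* ≥ 3.89.
Mediocre type (on-path payoff 28.5) won't mimic when 28.5 ≥ 58.6 − 11.5·r*, i.e. r* ≥ 2.62.
Both must hold, so r* = max(2.62, 3.89) = 3.89. The good type's constraint binds.

3.89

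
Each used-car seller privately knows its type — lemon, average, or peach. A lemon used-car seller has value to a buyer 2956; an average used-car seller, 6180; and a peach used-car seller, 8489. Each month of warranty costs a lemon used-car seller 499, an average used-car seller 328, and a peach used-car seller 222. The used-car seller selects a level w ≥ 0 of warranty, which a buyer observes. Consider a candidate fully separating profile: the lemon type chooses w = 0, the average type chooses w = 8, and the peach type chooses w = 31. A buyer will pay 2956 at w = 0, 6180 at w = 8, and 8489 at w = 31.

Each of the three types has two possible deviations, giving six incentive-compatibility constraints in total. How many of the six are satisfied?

4

Lemon (own payoff 2956): to w=8 gives 6180 − 499×8 = 2188 → no gain ✓; to w=31 gives 8489 − 499×31 = -6980 → no gain ✓.
Average (own payoff 6180 − 328×8 = 3556): to w=0 gives 2956 → no gain ✓; to w=31 gives 8489 − 328×31 = -1679 → no gain ✓.
Peach (own payoff 8489 − 222×31 = 1607): to w=0 gives 2956 → profitable ✗; to w=8 gives 6180 − 222×8 = 4404 → profitable ✗.
4 of the 6 constraints hold; not an equilibrium.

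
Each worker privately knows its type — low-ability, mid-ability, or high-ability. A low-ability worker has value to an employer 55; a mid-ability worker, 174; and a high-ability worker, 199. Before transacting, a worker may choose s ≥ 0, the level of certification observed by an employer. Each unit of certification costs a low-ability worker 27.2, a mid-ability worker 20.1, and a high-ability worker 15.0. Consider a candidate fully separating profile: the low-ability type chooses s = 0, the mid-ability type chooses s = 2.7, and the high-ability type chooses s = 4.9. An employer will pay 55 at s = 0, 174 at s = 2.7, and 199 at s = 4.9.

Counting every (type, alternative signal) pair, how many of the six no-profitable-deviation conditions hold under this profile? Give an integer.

High-ability (own payoff 199 − 15.0×4.9 = 125.5): to s=0 gives 55 → no gain ✓; to s=2.7 gives 174 − 15.0×2.7 = 133.5 → profitable ✗.
Mid-ability (own payoff 174 − 20.1×2.7 = 119.73): to s=0 gives 55 → no gain ✓; to s=4.9 gives 199 − 20.1×4.9 = 100.51 → no gain ✓.
Low-ability (own payoff 55): to s=2.7 gives 174 − 27.2×2.7 = 100.56 → profitable ✗; to s=4.9 gives 199 − 27.2×4.9 = 65.72 → profitable ✗.
3 of the 6 constraints hold; not an equilibrium.

3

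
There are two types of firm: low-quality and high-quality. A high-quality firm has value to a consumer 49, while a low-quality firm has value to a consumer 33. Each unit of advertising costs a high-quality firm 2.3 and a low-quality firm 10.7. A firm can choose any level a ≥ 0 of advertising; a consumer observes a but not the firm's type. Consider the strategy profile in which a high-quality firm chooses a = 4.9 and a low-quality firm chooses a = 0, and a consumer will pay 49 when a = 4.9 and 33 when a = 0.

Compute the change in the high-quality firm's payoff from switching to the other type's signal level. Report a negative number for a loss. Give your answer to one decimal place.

-4.7

Playing a = 4.9 the high-quality firm receives 49 − 2.3 × 4.9 = 37.73.
Deviating to a = 0 yields 33 instead.
Gain from deviating: 33 − 37.73 = -4.73, i.e. -4.7 to one decimal place.
The gain is negative, so the high-quality type's incentive-compatibility constraint is satisfied.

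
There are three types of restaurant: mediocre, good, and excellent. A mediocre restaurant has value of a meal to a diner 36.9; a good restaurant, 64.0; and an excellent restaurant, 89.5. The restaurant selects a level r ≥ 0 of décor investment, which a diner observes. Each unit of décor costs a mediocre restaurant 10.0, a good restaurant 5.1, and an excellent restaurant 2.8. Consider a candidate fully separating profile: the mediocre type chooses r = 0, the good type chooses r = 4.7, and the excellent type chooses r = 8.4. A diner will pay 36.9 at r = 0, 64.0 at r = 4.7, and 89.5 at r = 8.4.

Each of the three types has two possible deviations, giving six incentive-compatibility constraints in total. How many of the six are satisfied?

Good (own payoff 64.0 − 5.1×4.7 = 40.03): to r=0 gives 36.9 → no gain ✓; to r=8.4 gives 89.5 − 5.1×8.4 = 46.66 → profitable ✗.
Excellent (own payoff 89.5 − 2.8×8.4 = 65.98): to r=0 gives 36.9 → no gain ✓; to r=4.7 gives 64.0 − 2.8×4.7 = 50.84 → no gain ✓.
Mediocre (own payoff 36.9): to r=4.7 gives 64.0 − 10.0×4.7 = 17 → no gain ✓; to r=8.4 gives 89.5 − 10.0×8.4 = 5.5 → no gain ✓.
5 of the 6 constraints hold; not an equilibrium.

5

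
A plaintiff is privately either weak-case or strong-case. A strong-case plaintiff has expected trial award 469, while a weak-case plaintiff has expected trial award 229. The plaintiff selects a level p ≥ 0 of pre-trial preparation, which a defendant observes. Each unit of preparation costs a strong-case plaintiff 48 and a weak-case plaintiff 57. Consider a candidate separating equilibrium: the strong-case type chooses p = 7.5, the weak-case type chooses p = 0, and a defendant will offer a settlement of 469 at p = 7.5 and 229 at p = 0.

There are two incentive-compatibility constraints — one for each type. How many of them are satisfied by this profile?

Weak-case type: stay at 0 → 229; mimic → 469 − 57 × 7.5 = 41.5. IC holds (229 ≥ 41.5).
Strong-case type: signal → 469 − 48 × 7.5 = 109; deviate to 0 → 229. IC fails (109 < 229).
1 of 2 constraints hold, so this profile is not an equilibrium.

1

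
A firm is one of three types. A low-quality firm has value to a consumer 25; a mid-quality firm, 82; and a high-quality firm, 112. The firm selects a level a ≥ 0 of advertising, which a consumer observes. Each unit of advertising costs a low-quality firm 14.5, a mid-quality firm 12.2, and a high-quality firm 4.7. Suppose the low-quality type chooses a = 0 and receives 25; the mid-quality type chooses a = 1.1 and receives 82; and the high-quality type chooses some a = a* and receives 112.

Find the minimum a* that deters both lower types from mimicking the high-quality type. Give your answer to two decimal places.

Mid-quality type (on-path payoff 82 − 12.2×1.1 = 68.58) won't mimic when 68.58 ≥ 112 − 12.2·a*, i.e. a* ≥ 3.56.
Low-quality type (on-path payoff 25) won't mimic when 25 ≥ 112 − 14.5·a*, i.e. a* ≥ 6.00.
Both must hold, so a* = max(6.00, 3.56) = 6.00. The low-quality type's constraint binds.

6.00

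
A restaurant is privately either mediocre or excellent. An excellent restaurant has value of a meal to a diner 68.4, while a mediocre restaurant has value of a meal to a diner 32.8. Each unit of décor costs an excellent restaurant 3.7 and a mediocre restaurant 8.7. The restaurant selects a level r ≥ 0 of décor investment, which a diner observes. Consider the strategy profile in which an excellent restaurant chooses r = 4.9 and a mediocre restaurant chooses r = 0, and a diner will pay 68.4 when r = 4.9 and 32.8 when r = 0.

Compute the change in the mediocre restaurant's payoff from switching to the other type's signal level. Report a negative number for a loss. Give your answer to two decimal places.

Playing r = 0 the mediocre restaurant receives 32.8.
Deviating to r = 4.9 brings payment 68.4 at cost 8.7 × 4.9 = 42.63, netting 25.77.
Gain from deviating: 25.77 − 32.8 = -7.03.
The gain is negative, so the mediocre type's incentive-compatibility constraint is satisfied.

-7.03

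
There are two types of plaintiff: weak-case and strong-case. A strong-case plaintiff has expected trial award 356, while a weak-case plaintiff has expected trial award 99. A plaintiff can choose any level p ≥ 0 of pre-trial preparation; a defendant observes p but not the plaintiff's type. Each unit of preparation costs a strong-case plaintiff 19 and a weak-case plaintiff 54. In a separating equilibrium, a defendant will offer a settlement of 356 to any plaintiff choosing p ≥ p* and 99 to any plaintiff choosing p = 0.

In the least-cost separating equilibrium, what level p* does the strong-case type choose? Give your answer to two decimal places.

4.76

A weak-case plaintiff choosing p = 0 receives 99.
Imitating at p* instead would pay 356 at cost 54·p*, netting 356 − 54·p*.
Indifference: 99 = 356 − 54·p*, so p* = (356 − 99) / 54 ≈ 4.76.
At p* the weak-case type's incentive constraint just binds; the strong-case type strictly prefers p* since its per-unit cost is lower.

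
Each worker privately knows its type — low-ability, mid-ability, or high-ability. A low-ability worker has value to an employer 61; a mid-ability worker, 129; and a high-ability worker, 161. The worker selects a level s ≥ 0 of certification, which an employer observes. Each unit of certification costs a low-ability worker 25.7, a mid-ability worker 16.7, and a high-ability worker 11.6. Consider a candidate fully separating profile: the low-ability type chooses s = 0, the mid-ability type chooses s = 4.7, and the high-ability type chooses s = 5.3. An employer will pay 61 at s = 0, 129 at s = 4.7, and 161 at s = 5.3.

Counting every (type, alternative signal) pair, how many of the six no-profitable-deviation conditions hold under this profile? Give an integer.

Mid-ability (own payoff 129 − 16.7×4.7 = 50.51): to s=0 gives 61 → profitable ✗; to s=5.3 gives 161 − 16.7×5.3 = 72.49 → profitable ✗.
Low-ability (own payoff 61): to s=4.7 gives 129 − 25.7×4.7 = 8.21 → no gain ✓; to s=5.3 gives 161 − 25.7×5.3 = 24.79 → no gain ✓.
High-ability (own payoff 161 − 11.6×5.3 = 99.52): to s=0 gives 61 → no gain ✓; to s=4.7 gives 129 − 11.6×4.7 = 74.48 → no gain ✓.
4 of the 6 constraints hold; not an equilibrium.

4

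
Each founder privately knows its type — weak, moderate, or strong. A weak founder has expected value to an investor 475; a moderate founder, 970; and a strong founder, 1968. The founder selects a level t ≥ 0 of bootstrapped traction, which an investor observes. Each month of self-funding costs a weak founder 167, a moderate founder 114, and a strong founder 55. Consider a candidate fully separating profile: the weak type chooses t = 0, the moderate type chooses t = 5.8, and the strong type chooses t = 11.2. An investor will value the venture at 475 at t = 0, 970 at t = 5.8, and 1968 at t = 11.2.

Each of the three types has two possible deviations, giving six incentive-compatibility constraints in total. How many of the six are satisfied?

4

Strong (own payoff 1968 − 55×11.2 = 1352): to t=0 gives 475 → no gain ✓; to t=5.8 gives 970 − 55×5.8 = 651 → no gain ✓.
Moderate (own payoff 970 − 114×5.8 = 308.8): to t=0 gives 475 → profitable ✗; to t=11.2 gives 1968 − 114×11.2 = 691.2 → profitable ✗.
Weak (own payoff 475): to t=5.8 gives 970 − 167×5.8 = 1.4 → no gain ✓; to t=11.2 gives 1968 − 167×11.2 = 97.6 → no gain ✓.
4 of the 6 constraints hold; not an equilibrium.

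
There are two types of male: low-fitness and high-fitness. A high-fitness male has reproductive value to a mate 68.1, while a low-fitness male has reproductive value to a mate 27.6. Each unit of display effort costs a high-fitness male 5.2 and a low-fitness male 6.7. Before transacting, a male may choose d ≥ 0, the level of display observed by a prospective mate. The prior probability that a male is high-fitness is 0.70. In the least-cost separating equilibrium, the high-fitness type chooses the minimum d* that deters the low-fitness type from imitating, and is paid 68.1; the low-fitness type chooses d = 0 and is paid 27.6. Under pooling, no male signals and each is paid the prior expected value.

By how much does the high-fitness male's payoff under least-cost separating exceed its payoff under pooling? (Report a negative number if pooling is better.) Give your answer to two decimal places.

Least-cost separating signal: d* solves 27.6 = 68.1 − 6.7·d*, so d* = (68.1 − 27.6)/6.7 ≈ 6.0448.
High-fitness type's separating payoff: 68.1 − 5.2 × d* = 68.1 − 5.2 × (68.1 − 27.6)/6.7 = 68.1 − 210.6/6.7 ≈ 36.6672.
Pooling payoff: 0.70 × 68.1 + 0.30 × 27.6 = 55.95.
Difference: 36.6672 − 55.95 = -19.2828, i.e. -19.28 to two decimal places.
The high-fitness type would prefer the pooling outcome.

-19.28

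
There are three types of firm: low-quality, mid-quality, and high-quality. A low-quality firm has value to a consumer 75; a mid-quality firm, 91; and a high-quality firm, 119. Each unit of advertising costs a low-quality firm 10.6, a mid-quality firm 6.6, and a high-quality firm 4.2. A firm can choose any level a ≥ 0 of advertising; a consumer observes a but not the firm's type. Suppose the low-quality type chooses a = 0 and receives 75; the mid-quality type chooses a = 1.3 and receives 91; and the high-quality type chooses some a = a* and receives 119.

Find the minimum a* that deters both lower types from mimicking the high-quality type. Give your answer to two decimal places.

5.54

Mid-quality type (on-path payoff 91 − 6.6×1.3 = 82.42) won't mimic when 82.42 ≥ 119 − 6.6·a*, i.e. a* ≥ 5.54.
Low-quality type (on-path payoff 75) won't mimic when 75 ≥ 119 − 10.6·a*, i.e. a* ≥ 4.15.
Both must hold, so a* = max(4.15, 5.54) = 5.54. The mid-quality type's constraint binds.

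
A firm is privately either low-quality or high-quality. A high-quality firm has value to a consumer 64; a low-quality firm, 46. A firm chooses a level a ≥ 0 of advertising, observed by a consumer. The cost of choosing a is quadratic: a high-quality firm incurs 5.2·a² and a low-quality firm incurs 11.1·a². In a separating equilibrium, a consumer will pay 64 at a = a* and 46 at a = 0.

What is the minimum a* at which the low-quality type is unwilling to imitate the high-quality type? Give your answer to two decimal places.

1.27

The low-quality type at a = 0 receives 46; imitating at a* yields 64 − 11.1·a*².
Indifference: 46 = 64 − 11.1·a*², so a*² = (64 − 46) / 11.1 ≈ 1.6216.
a* = √1.6216 ≈ 1.27.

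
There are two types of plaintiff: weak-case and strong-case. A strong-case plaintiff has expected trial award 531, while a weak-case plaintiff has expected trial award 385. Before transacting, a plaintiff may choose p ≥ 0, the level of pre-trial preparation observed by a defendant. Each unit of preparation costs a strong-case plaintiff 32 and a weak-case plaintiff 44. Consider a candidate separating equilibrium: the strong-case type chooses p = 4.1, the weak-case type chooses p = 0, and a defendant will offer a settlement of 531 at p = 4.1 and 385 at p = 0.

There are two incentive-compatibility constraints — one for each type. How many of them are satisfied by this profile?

2

Weak-case type: stay at 0 → 385; mimic → 531 − 44 × 4.1 = 350.6. IC holds (385 ≥ 350.6).
Strong-case type: signal → 531 − 32 × 4.1 = 399.8; deviate to 0 → 385. IC holds (399.8 ≥ 385).
2 of 2 constraints hold, so this is a separating equilibrium.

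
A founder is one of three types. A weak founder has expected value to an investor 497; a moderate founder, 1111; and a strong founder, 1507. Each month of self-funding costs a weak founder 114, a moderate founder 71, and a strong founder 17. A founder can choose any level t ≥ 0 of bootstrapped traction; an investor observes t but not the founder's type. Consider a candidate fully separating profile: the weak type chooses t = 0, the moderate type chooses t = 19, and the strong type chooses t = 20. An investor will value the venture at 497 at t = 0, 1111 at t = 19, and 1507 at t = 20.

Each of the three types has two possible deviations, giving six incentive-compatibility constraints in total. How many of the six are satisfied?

Moderate (own payoff 1111 − 71×19 = -238): to t=0 gives 497 → profitable ✗; to t=20 gives 1507 − 71×20 = 87 → profitable ✗.
Strong (own payoff 1507 − 17×20 = 1167): to t=0 gives 497 → no gain ✓; to t=19 gives 1111 − 17×19 = 788 → no gain ✓.
Weak (own payoff 497): to t=19 gives 1111 − 114×19 = -1055 → no gain ✓; to t=20 gives 1507 − 114×20 = -773 → no gain ✓.
4 of the 6 constraints hold; not an equilibrium.

4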